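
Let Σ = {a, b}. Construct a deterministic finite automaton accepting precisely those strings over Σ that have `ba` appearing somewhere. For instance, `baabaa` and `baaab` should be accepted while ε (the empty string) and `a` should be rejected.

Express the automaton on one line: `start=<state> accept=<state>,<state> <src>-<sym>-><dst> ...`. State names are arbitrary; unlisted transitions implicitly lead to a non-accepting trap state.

start=q0 accept=q2 q0-a->q0 q0-b->q1 q1-a->q2 q1-b->q1 q2-a->q2 q2-b->q2

Track how much of `ba` has been matched so far: state q0 is no progress, q2 is the absorbing accept state reached once `ba` has occurred. Intermediate states record partial matches; on a mismatch, fall back to the longest reusable overlap.
3 states suffice.
        a   b  
>  q0   q0  q1 
   q1   q2  q1 
 * q2   q2  q2 
(> = start, * = accepting)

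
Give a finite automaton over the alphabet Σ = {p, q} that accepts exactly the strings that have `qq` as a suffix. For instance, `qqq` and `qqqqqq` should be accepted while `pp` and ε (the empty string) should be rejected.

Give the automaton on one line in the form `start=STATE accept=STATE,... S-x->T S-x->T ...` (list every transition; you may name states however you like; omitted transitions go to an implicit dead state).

Remember how much of `qq` the current input suffix matches. State s0 means no match yet; s1 means the last symbol is `q`; s2 means the last 2 symbols are `qq`. Only s2 accepts. On a mismatch, fall back to the longest proper suffix that is still a prefix of `qq`.
A 3-state machine:
        p   q  
>  s0   s0  s1 
   s1   s0  s2 
 * s2   s0  s2 
(> = start, * = accepting)

start=s0 accept=s2 s0-p->s0 s0-q->s1 s1-p->s0 s1-q->s2 s2-p->s0 s2-q->s2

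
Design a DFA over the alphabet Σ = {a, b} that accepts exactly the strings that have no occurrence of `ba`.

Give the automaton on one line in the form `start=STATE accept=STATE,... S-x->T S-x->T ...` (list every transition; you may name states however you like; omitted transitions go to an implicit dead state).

Track partial matches of the forbidden pattern `ba`. State q2 is a dead state reached once `ba` has occurred; every other state accepts. q0 means no part of `ba` is currently matched.
3 states suffice.
        a   b  
>* q0   q0  q1 
 * q1   q2  q1 
   q2   q2  q2 
(> = start, * = accepting)

start=q0 accept=q0,q1 q0-a->q0 q0-b->q1 q1-a->q2 q1-b->q1 q2-a->q2 q2-b->q2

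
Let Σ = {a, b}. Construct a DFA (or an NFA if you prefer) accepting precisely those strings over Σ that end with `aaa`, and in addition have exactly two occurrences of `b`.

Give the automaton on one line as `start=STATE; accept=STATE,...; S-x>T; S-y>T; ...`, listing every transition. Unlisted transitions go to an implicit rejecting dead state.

Handle the two conditions separately and then intersect. The first has 4 states tracking how much of the suffix `aaa` has currently been matched; the second has 4 states tracking the count of `b`s, saturating at 3. A product state is a pair (one from each), accepting exactly when both do. Equivalent product states are then merged.
A 7-state machine:
        a   b  
>  q0   q0  q1 
   q1   q1  q2 
   q2   q3  q4 
   q3   q5  q4 
   q4   q4  q4 
   q5   q6  q4 
 * q6   q6  q4 
(> = start, * = accepting)

start=q0; accept=q6; q0-a>q0; q0-b>q1; q1-a>q1; q1-b>q2; q2-a>q3; q2-b>q4; q3-a>q5; q3-b>q4; q4-a>q4; q4-b>q4; q5-a>q6; q5-b>q4; q6-a>q6; q6-b>q4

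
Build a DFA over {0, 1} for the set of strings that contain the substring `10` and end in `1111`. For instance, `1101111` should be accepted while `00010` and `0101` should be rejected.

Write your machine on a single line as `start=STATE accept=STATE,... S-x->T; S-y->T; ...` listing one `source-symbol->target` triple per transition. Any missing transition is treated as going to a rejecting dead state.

Handle the two conditions separately and then intersect. The first has 3 states tracking whether and how much of `10` has been seen; the second has 5 states tracking how much of the suffix `1111` has currently been matched. A product state is a pair (one from each), accepting exactly when both do.
10 states suffice.
        0   1  
>  s0   s0  s1 
   s1   s2  s3 
   s2   s2  s4 
   s3   s2  s5 
   s4   s2  s6 
   s5   s2  s7 
   s6   s2  s8 
   s7   s2  s7 
   s8   s2  s9 
 * s9   s2  s9 
(> = start, * = accepting)

start=s0; accept=s9; s0-0->s0; s0-1->s1; s1-0->s2; s1-1->s3; s2-0->s2; s2-1->s4; s3-0->s2; s3-1->s5; s4-0->s2; s4-1->s6; s5-0->s2; s5-1->s7; s6-0->s2; s6-1->s8; s7-0->s2; s7-1->s7; s8-0->s2; s8-1->s9; s9-0->s2; s9-1->s9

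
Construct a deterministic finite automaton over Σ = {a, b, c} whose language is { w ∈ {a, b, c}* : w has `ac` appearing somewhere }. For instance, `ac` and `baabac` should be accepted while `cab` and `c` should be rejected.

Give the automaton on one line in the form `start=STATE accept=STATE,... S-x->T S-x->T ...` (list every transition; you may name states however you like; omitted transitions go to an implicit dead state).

States q0..q1 record the length of the longest prefix of `ac` that matches the current input suffix. Reaching q2 means `ac` has been seen, and we stay there forever. Accept from q2.
3 states suffice.
        a   b   c  
>  q0   q1  q0  q0 
   q1   q1  q0  q2 
 * q2   q2  q2  q2 
(> = start, * = accepting)

start=q0 accept=q2 q0-a->q1 q0-b->q0 q0-c->q0 q1-a->q1 q1-b->q0 q1-c->q2 q2-a->q2 q2-b->q2 q2-c->q2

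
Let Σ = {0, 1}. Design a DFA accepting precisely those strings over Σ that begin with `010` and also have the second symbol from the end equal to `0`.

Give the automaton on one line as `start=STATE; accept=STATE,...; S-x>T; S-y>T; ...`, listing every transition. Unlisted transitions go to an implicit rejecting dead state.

start=s0; accept=s9,s10; s0-0>s1; s0-1>s2; s1-0>s3; s1-1>s4; s2-0>s5; s2-1>s6; s3-0>s3; s3-1>s7; s4-0>s8; s4-1>s6; s5-0>s3; s5-1>s7; s6-0>s5; s6-1>s6; s7-0>s5; s7-1>s6; s8-0>s9; s8-1>s10; s9-0>s9; s9-1>s10; s10-0>s8; s10-1>s11; s11-0>s8; s11-1>s11

Run two small machines in parallel and take their product. The first has 5 states tracking whether the input so far still matches the prefix `010`; the second has 7 states tracking the last 2 symbols read. A product state is a pair (one from each), accepting exactly when both do.
A 12-state machine:
          0    1  
>  s0     s1   s2 
   s1     s3   s4 
   s2     s5   s6 
   s3     s3   s7 
   s4     s8   s6 
   s5     s3   s7 
   s6     s5   s6 
   s7     s5   s6 
   s8     s9  s10 
 * s9     s9  s10 
 * s10    s8  s11 
   s11    s8  s11 
(> = start, * = accepting)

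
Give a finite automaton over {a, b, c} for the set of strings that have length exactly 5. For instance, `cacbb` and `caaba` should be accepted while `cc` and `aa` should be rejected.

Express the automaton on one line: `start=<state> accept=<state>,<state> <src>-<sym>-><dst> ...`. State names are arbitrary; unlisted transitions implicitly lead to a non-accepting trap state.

start=s0 accept=s5 s0-a->s1 s0-b->s1 s0-c->s1 s1-a->s2 s1-b->s2 s1-c->s2 s2-a->s3 s2-b->s3 s2-c->s3 s3-a->s4 s3-b->s4 s3-c->s4 s4-a->s5 s4-b->s5 s4-c->s5 s5-a->s6 s5-b->s6 s5-c->s6 s6-a->s6 s6-b->s6 s6-c->s6

Count input length up to 6: every symbol moves from s0 toward s6, which means 'more than 5' and absorbs. Accept from {s5}.
With 7 states:
        a   b   c  
>  s0   s1  s1  s1 
   s1   s2  s2  s2 
   s2   s3  s3  s3 
   s3   s4  s4  s4 
   s4   s5  s5  s5 
 * s5   s6  s6  s6 
   s6   s6  s6  s6 
(> = start, * = accepting)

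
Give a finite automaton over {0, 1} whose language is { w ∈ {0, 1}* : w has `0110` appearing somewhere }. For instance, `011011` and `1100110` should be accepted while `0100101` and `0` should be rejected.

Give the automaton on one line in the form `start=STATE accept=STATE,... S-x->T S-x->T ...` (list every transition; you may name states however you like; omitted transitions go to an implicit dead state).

start=q0 accept=q4 q0-0->q1 q0-1->q0 q1-0->q1 q1-1->q2 q2-0->q1 q2-1->q3 q3-0->q4 q3-1->q0 q4-0->q4 q4-1->q4

States q0..q3 record the length of the longest prefix of `0110` that matches the current input suffix. Reaching q4 means `0110` has been seen, and we stay there forever. Accept from q4.
        0   1  
>  q0   q1  q0 
   q1   q1  q2 
   q2   q1  q3 
   q3   q4  q0 
 * q4   q4  q4 
(> = start, * = accepting)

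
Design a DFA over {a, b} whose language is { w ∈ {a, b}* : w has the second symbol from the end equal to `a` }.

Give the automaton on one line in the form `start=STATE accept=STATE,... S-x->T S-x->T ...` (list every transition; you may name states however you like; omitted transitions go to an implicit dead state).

start=s0 accept=s3,s4 s0-a->s1 s0-b->s2 s1-a->s3 s1-b->s4 s2-a->s5 s2-b->s6 s3-a->s3 s3-b->s4 s4-a->s5 s4-b->s6 s5-a->s3 s5-b->s4 s6-a->s5 s6-b->s6

Because acceptance depends on a position counted from the end, the machine has to buffer the most recent 2 symbols. Make each state the string of the last up-to-2 symbols read; on input `x` shift the window left and append `x`. Accept when the buffered window has length 2 and begins with `a`.
With 7 states:
        a   b  
>  s0   s1  s2 
   s1   s3  s4 
   s2   s5  s6 
 * s3   s3  s4 
 * s4   s5  s6 
   s5   s3  s4 
   s6   s5  s6 
(> = start, * = accepting)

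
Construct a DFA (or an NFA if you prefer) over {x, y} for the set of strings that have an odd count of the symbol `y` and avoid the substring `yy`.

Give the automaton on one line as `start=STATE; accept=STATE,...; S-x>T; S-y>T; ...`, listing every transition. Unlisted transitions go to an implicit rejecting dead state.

start=q0; accept=q1,q2; q0-x>q0; q0-y>q1; q1-x>q2; q1-y>q3; q2-x>q2; q2-y>q4; q3-x>q3; q3-y>q3; q4-x>q0; q4-y>q3

Build one automaton per condition and run them in lockstep. The first has 2 states tracking the count of `y`s modulo 2; the second has 3 states tracking partial matches of the forbidden pattern `yy`. A product state is a pair (one from each), accepting exactly when both do. After merging equivalent states the machine shrinks.
With 5 states:
        x   y  
>  q0   q0  q1 
 * q1   q2  q3 
 * q2   q2  q4 
   q3   q3  q3 
   q4   q0  q3 
(> = start, * = accepting)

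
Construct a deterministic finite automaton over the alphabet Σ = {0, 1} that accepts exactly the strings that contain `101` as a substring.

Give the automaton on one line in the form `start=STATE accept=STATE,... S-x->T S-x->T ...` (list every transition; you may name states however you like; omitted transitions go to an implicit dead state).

Track how much of `101` has been matched so far: state q0 is no progress, q3 is the absorbing accept state reached once `101` has occurred. Intermediate states record partial matches; on a mismatch, fall back to the longest reusable overlap.
        0   1  
>  q0   q0  q1 
   q1   q2  q1 
   q2   q0  q3 
 * q3   q3  q3 
(> = start, * = accepting)

start=q0 accept=q3 q0-0->q0 q0-1->q1 q1-0->q2 q1-1->q1 q2-0->q0 q2-1->q3 q3-0->q3 q3-1->q3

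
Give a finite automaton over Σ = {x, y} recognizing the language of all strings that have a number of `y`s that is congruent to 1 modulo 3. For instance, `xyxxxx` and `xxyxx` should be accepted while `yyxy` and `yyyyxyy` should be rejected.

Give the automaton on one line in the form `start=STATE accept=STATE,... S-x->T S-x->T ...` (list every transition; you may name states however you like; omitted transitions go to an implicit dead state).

The only thing that matters is how many `y`s have appeared, reduced mod 3. Use one state per residue: A for 0, …, C for 2. Reading `y` moves to the next residue; anything else stays put. B is accepting.
With 3 states:
       x  y 
>  A   A  B 
 * B   B  C 
   C   C  A 
(> = start, * = accepting)

start=A accept=B A-x->A A-y->B B-x->B B-y->C C-x->C C-y->A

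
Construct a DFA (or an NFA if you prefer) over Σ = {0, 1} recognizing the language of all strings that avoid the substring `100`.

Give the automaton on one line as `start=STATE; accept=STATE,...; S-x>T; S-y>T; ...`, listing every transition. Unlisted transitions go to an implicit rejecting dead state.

This is the complement of 'contains `100`'. Use the same substring-matching states — q0 through q3 holding how much of `100` has just been matched — but flip the accepting set: everything except the trap q3 accepts.
        0   1  
>* q0   q0  q1 
 * q1   q2  q1 
 * q2   q3  q1 
   q3   q3  q3 
(> = start, * = accepting)

start=q0; accept=q0,q1,q2; q0-0>q0; q0-1>q1; q1-0>q2; q1-1>q1; q2-0>q3; q2-1>q1; q3-0>q3; q3-1>q3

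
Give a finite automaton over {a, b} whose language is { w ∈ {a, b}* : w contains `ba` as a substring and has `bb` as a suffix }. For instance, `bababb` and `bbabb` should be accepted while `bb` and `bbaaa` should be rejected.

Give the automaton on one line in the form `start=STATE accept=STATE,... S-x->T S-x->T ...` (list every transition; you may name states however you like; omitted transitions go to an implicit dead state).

start=s0 accept=s4 s0-a->s0 s0-b->s1 s1-a->s2 s1-b->s1 s2-a->s2 s2-b->s3 s3-a->s2 s3-b->s4 s4-a->s2 s4-b->s4

Handle the two conditions separately and then intersect. The first has 3 states tracking whether and how much of `ba` has been seen; the second has 3 states tracking how much of the suffix `bb` has currently been matched. A product state is a pair (one from each), accepting exactly when both do. Equivalent product states are then merged.
        a   b  
>  s0   s0  s1 
   s1   s2  s1 
   s2   s2  s3 
   s3   s2  s4 
 * s4   s2  s4 
(> = start, * = accepting)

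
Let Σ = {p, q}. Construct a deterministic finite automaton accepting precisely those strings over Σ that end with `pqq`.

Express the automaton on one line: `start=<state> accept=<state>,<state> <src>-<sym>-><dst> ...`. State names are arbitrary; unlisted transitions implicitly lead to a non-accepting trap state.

start=S0 accept=S3 S0-p->S1 S0-q->S0 S1-p->S1 S1-q->S2 S2-p->S1 S2-q->S3 S3-p->S1 S3-q->S0

Let each state record the length of the longest suffix of the input read so far that is also a prefix of `pqq`. S1 means the last symbol is `p`; S2 means the last 2 symbols are `pq`; S3 means the last 3 symbols are `pqq`. Accept only at S3, where the string currently ends in `pqq`.
        p   q  
>  S0   S1  S0 
   S1   S1  S2 
   S2   S1  S3 
 * S3   S1  S0 
(> = start, * = accepting)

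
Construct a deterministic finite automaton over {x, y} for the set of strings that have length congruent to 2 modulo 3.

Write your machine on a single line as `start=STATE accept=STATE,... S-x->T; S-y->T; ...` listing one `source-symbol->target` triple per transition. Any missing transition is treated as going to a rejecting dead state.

Only the length mod 3 matters, so use a 3-cycle: from any state, every input symbol moves to the next state, wrapping S2 back to S0. Mark S2 accepting.
3 states suffice.
        x   y  
>  S0   S1  S1 
   S1   S2  S2 
 * S2   S0  S0 
(> = start, * = accepting)

start=S0; accept=S2; S0-x->S1; S0-y->S1; S1-x->S2; S1-y->S2; S2-x->S0; S2-y->S0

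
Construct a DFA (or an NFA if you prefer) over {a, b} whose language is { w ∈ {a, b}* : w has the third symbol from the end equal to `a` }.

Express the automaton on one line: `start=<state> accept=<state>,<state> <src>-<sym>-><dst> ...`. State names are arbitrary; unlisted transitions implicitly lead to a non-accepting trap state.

start=q0 accept=q7,q8,q9,q10 q0-a->q1 q0-b->q2 q1-a->q3 q1-b->q4 q2-a->q5 q2-b->q6 q3-a->q7 q3-b->q8 q4-a->q9 q4-b->q10 q5-a->q11 q5-b->q12 q6-a->q13 q6-b->q14 q7-a->q7 q7-b->q8 q8-a->q9 q8-b->q10 q9-a->q11 q9-b->q12 q10-a->q13 q10-b->q14 q11-a->q7 q11-b->q8 q12-a->q9 q12-b->q10 q13-a->q11 q13-b->q12 q14-a->q13 q14-b->q14

Because acceptance depends on a position counted from the end, the machine has to buffer the most recent 3 symbols. Make each state the string of the last up-to-3 symbols read; on input `x` shift the window left and append `x`. Accept when the buffered window has length 3 and begins with `a`.
A 15-state machine:
          a    b  
>  q0     q1   q2 
   q1     q3   q4 
   q2     q5   q6 
   q3     q7   q8 
   q4     q9  q10 
   q5    q11  q12 
   q6    q13  q14 
 * q7     q7   q8 
 * q8     q9  q10 
 * q9    q11  q12 
 * q10   q13  q14 
   q11    q7   q8 
   q12    q9  q10 
   q13   q11  q12 
   q14   q13  q14 
(> = start, * = accepting)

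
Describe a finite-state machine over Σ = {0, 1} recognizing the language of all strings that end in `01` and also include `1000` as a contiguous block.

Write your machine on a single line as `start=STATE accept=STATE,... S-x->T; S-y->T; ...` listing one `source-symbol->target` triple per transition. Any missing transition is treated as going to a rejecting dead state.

Build one automaton per condition and run them in lockstep. One (3 states) tracks how much of the suffix `01` has currently been matched; the other (5 states) tracks whether and how much of `1000` has been seen. Each combined state is a pair, one component from each; accept when both components accept.
        0   1  
>  q0   q1  q2 
   q1   q1  q3 
   q2   q4  q2 
   q3   q4  q2 
   q4   q5  q3 
   q5   q6  q3 
   q6   q6  q7 
 * q7   q6  q8 
   q8   q6  q8 
(> = start, * = accepting)

start=q0; accept=q7; q0-0->q1; q0-1->q2; q1-0->q1; q1-1->q3; q2-0->q4; q2-1->q2; q3-0->q4; q3-1->q2; q4-0->q5; q4-1->q3; q5-0->q6; q5-1->q3; q6-0->q6; q6-1->q7; q7-0->q6; q7-1->q8; q8-0->q6; q8-1->q8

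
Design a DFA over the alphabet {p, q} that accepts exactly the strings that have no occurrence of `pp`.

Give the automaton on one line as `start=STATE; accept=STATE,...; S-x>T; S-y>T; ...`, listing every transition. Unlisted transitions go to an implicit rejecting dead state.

start=A; accept=A,B; A-p>B; A-q>A; B-p>C; B-q>A; C-p>C; C-q>C

This is the complement of 'contains `pp`'. Use the same substring-matching states — A through C holding how much of `pp` has just been matched — but flip the accepting set: everything except the trap C accepts.
A 3-state machine:
       p  q 
>* A   B  A 
 * B   C  A 
   C   C  C 
(> = start, * = accepting)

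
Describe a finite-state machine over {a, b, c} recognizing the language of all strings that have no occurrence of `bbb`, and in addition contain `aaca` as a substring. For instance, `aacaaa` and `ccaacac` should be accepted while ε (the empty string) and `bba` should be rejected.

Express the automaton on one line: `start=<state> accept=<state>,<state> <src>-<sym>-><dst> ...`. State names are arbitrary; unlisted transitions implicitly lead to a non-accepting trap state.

Build one automaton per condition and run them in lockstep. One (4 states) tracks partial matches of the forbidden pattern `bbb`; the other (5 states) tracks whether and how much of `aaca` has been seen. Each combined state is a pair, one component from each; accept when both components accept.
A 14-state machine:
          a    b    c  
>  S0     S1   S2   S0 
   S1     S3   S2   S0 
   S2     S1   S4   S0 
   S3     S3   S2   S5 
   S4     S1   S6   S0 
   S5     S7   S2   S0 
   S6     S8   S6   S6 
 * S7     S7   S9   S7 
   S8    S10   S6   S6 
 * S9     S7  S11   S7 
   S10   S10   S6  S12 
 * S11    S7  S13   S7 
   S12   S13   S6   S6 
   S13   S13  S13  S13 
(> = start, * = accepting)

start=S0 accept=S7,S9,S11 S0-a->S1 S0-b->S2 S0-c->S0 S1-a->S3 S1-b->S2 S1-c->S0 S2-a->S1 S2-b->S4 S2-c->S0 S3-a->S3 S3-b->S2 S3-c->S5 S4-a->S1 S4-b->S6 S4-c->S0 S5-a->S7 S5-b->S2 S5-c->S0 S6-a->S8 S6-b->S6 S6-c->S6 S7-a->S7 S7-b->S9 S7-c->S7 S8-a->S10 S8-b->S6 S8-c->S6 S9-a->S7 S9-b->S11 S9-c->S7 S10-a->S10 S10-b->S6 S10-c->S12 S11-a->S7 S11-b->S13 S11-c->S7 S12-a->S13 S12-b->S6 S12-c->S6 S13-a->S13 S13-b->S13 S13-c->S13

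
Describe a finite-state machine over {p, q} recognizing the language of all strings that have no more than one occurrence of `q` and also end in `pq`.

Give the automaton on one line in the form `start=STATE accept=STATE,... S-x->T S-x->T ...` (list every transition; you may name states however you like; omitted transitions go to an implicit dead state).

Run two small machines in parallel and take their product. One (3 states) tracks the count of `q`s, saturating at 2; the other (3 states) tracks how much of the suffix `pq` has currently been matched. Each combined state is a pair, one component from each; accept when both components accept. Minimizing collapses redundant product states.
4 states suffice.
        p   q  
>  s0   s1  s2 
   s1   s1  s3 
   s2   s2  s2 
 * s3   s2  s2 
(> = start, * = accepting)

start=s0 accept=s3 s0-p->s1 s0-q->s2 s1-p->s1 s1-q->s3 s2-p->s2 s2-q->s2 s3-p->s2 s3-q->s2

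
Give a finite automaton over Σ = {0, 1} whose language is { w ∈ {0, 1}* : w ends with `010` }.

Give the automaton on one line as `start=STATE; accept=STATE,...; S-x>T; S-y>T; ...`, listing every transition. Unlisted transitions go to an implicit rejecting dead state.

start=q0; accept=q3; q0-0>q1; q0-1>q0; q1-0>q1; q1-1>q2; q2-0>q3; q2-1>q0; q3-0>q1; q3-1>q2

Remember how much of `010` the current input suffix matches. State q0 means no match yet; q1 means the last symbol is `0`; q2 means the last 2 symbols are `01`; q3 means the last 3 symbols are `010`. Only q3 accepts. On a mismatch, fall back to the longest proper suffix that is still a prefix of `010`.
A 4-state machine:
        0   1  
>  q0   q1  q0 
   q1   q1  q2 
   q2   q3  q0 
 * q3   q1  q2 
(> = start, * = accepting)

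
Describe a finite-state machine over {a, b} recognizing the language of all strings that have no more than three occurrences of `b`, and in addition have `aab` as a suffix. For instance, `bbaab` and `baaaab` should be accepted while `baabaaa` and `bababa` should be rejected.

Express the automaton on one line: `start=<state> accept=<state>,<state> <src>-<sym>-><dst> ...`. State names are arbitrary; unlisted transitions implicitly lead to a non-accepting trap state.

Run two small machines in parallel and take their product. The first has 5 states tracking the count of `b`s, saturating at 4; the second has 4 states tracking how much of the suffix `aab` has currently been matched. A product state is a pair (one from each), accepting exactly when both do. Minimizing collapses redundant product states.
With 13 states:
          a    b  
>  q0     q1   q2 
   q1     q3   q2 
   q2     q4   q5 
   q3     q3   q6 
   q4     q7   q5 
   q5     q8   q9 
 * q6     q4   q5 
   q7     q7  q10 
   q8    q11   q9 
   q9     q9   q9 
 * q10    q8   q9 
   q11   q11  q12 
 * q12    q9   q9 
(> = start, * = accepting)

start=q0 accept=q6,q10,q12 q0-a->q1 q0-b->q2 q1-a->q3 q1-b->q2 q2-a->q4 q2-b->q5 q3-a->q3 q3-b->q6 q4-a->q7 q4-b->q5 q5-a->q8 q5-b->q9 q6-a->q4 q6-b->q5 q7-a->q7 q7-b->q10 q8-a->q11 q8-b->q9 q9-a->q9 q9-b->q9 q10-a->q8 q10-b->q9 q11-a->q11 q11-b->q12 q12-a->q9 q12-b->q9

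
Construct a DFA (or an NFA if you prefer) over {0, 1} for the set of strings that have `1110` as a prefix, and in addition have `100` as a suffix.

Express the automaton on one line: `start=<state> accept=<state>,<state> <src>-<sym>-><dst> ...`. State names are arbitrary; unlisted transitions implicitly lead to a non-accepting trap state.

Build one automaton per condition and run them in lockstep. The first has 6 states tracking whether the input so far still matches the prefix `1110`; the second has 4 states tracking how much of the suffix `100` has currently been matched. A product state is a pair (one from each), accepting exactly when both do. Equivalent product states are then merged.
A 9-state machine:
        0   1  
>  s0   s1  s2 
   s1   s1  s1 
   s2   s1  s3 
   s3   s1  s4 
   s4   s5  s1 
   s5   s6  s7 
 * s6   s8  s7 
   s7   s5  s7 
   s8   s8  s7 
(> = start, * = accepting)

start=s0 accept=s6 s0-0->s1 s0-1->s2 s1-0->s1 s1-1->s1 s2-0->s1 s2-1->s3 s3-0->s1 s3-1->s4 s4-0->s5 s4-1->s1 s5-0->s6 s5-1->s7 s6-0->s8 s6-1->s7 s7-0->s5 s7-1->s7 s8-0->s8 s8-1->s7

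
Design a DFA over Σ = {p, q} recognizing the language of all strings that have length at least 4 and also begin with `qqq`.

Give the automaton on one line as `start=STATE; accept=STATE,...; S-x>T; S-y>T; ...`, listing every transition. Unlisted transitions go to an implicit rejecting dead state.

start=S0; accept=S5; S0-p>S1; S0-q>S2; S1-p>S1; S1-q>S1; S2-p>S1; S2-q>S3; S3-p>S1; S3-q>S4; S4-p>S5; S4-q>S5; S5-p>S5; S5-q>S5

Handle the two conditions separately and then intersect. One (6 states) tracks the input length, saturating at 5; the other (5 states) tracks whether the input so far still matches the prefix `qqq`. Each combined state is a pair, one component from each; accept when both components accept. After merging equivalent states the machine shrinks.
With 6 states:
        p   q  
>  S0   S1  S2 
   S1   S1  S1 
   S2   S1  S3 
   S3   S1  S4 
   S4   S5  S5 
 * S5   S5  S5 
(> = start, * = accepting)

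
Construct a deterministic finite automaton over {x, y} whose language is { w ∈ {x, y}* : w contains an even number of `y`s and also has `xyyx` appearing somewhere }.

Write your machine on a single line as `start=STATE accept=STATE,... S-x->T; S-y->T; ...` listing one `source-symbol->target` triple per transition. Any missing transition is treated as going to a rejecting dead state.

Build one automaton per condition and run them in lockstep. The first has 2 states tracking the count of `y`s modulo 2; the second has 5 states tracking whether and how much of `xyyx` has been seen. A product state is a pair (one from each), accepting exactly when both do.
A 10-state machine:
       x  y 
>  A   B  C 
   B   B  D 
   C   E  A 
   D   E  F 
   E   E  G 
   F   H  C 
   G   B  I 
 * H   H  J 
   I   J  A 
   J   J  H 
(> = start, * = accepting)

start=A; accept=H; A-x->B; A-y->C; B-x->B; B-y->D; C-x->E; C-y->A; D-x->E; D-y->F; E-x->E; E-y->G; F-x->H; F-y->C; G-x->B; G-y->I; H-x->H; H-y->J; I-x->J; I-y->A; J-x->J; J-y->H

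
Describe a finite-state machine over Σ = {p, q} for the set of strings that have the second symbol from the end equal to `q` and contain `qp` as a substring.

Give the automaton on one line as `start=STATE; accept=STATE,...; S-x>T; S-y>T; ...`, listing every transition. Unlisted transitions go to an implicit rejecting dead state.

Run two small machines in parallel and take their product. One (7 states) tracks the last 2 symbols read; the other (3 states) tracks whether and how much of `qp` has been seen. Each combined state is a pair, one component from each; accept when both components accept.
       p  q 
>  A   B  C 
   B   D  E 
   C   F  G 
   D   D  E 
   E   F  G 
 * F   H  I 
   G   F  G 
   H   H  I 
   I   F  J 
 * J   F  J 
(> = start, * = accepting)

start=A; accept=F,J; A-p>B; A-q>C; B-p>D; B-q>E; C-p>F; C-q>G; D-p>D; D-q>E; E-p>F; E-q>G; F-p>H; F-q>I; G-p>F; G-q>G; H-p>H; H-q>I; I-p>F; I-q>J; J-p>F; J-q>J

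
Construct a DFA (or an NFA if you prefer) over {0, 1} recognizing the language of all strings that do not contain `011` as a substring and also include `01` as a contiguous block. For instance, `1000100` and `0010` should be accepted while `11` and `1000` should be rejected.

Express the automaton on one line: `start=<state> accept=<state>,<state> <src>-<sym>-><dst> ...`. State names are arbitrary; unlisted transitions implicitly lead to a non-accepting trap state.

Run two small machines in parallel and take their product. One (4 states) tracks partial matches of the forbidden pattern `011`; the other (3 states) tracks whether and how much of `01` has been seen. Each combined state is a pair, one component from each; accept when both components accept.
A 5-state machine:
       0  1 
>  A   B  A 
   B   B  C 
 * C   D  E 
 * D   D  C 
   E   E  E 
(> = start, * = accepting)

start=A accept=C,D A-0->B A-1->A B-0->B B-1->C C-0->D C-1->E D-0->D D-1->C E-0->E E-1->E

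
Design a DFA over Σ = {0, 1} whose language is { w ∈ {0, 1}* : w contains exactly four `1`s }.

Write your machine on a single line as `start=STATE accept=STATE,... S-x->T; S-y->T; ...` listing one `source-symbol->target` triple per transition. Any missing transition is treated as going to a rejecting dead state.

start=q0; accept=q4; q0-0->q0; q0-1->q1; q1-0->q1; q1-1->q2; q2-0->q2; q2-1->q3; q3-0->q3; q3-1->q4; q4-0->q4; q4-1->q5; q5-0->q5; q5-1->q5

Count `1`s, saturating at 5: states q0 through q4 mean 0 through 4 `1`s seen; q5 means more than 4. Each `1` increments (capped at q5); other symbols loop. Accept from {q4}.
6 states suffice.
        0   1  
>  q0   q0  q1 
   q1   q1  q2 
   q2   q2  q3 
   q3   q3  q4 
 * q4   q4  q5 
   q5   q5  q5 
(> = start, * = accepting)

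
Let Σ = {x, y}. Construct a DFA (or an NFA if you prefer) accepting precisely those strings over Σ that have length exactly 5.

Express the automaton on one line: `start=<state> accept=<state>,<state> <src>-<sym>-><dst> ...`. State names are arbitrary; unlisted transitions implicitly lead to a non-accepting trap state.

start=A accept=F A-x->B A-y->B B-x->C B-y->C C-x->D C-y->D D-x->E D-y->E E-x->F E-y->F F-x->G F-y->G G-x->G G-y->G

Count input length up to 6: every symbol moves from A toward G, which means 'more than 5' and absorbs. Accept from {F}.
A 7-state machine:
       x  y 
>  A   B  B 
   B   C  C 
   C   D  D 
   D   E  E 
   E   F  F 
 * F   G  G 
   G   G  G 
(> = start, * = accepting)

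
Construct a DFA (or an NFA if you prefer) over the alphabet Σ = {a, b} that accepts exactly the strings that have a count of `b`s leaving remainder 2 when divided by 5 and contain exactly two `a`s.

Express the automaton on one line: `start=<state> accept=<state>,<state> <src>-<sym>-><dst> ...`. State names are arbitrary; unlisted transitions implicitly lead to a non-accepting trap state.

start=q0 accept=q10 q0-a->q1 q0-b->q2 q1-a->q3 q1-b->q4 q2-a->q4 q2-b->q5 q3-a->q6 q3-b->q7 q4-a->q7 q4-b->q8 q5-a->q8 q5-b->q9 q6-a->q6 q6-b->q6 q7-a->q6 q7-b->q10 q8-a->q10 q8-b->q11 q9-a->q11 q9-b->q12 q10-a->q6 q10-b->q13 q11-a->q13 q11-b->q14 q12-a->q14 q12-b->q0 q13-a->q6 q13-b->q15 q14-a->q15 q14-b->q1 q15-a->q6 q15-b->q3

Handle the two conditions separately and then intersect. The first has 5 states tracking the count of `b`s modulo 5; the second has 4 states tracking the count of `a`s, saturating at 3. A product state is a pair (one from each), accepting exactly when both do. After merging equivalent states the machine shrinks.
16 states suffice.
          a    b  
>  q0     q1   q2 
   q1     q3   q4 
   q2     q4   q5 
   q3     q6   q7 
   q4     q7   q8 
   q5     q8   q9 
   q6     q6   q6 
   q7     q6  q10 
   q8    q10  q11 
   q9    q11  q12 
 * q10    q6  q13 
   q11   q13  q14 
   q12   q14   q0 
   q13    q6  q15 
   q14   q15   q1 
   q15    q6   q3 
(> = start, * = accepting)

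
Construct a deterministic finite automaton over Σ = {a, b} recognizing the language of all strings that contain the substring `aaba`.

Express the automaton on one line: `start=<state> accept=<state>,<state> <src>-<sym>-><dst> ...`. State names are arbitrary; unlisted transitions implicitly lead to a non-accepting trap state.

Track how much of `aaba` has been matched so far: state S0 is no progress, S4 is the absorbing accept state reached once `aaba` has occurred. Intermediate states record partial matches; on a mismatch, fall back to the longest reusable overlap.
A 5-state machine:
        a   b  
>  S0   S1  S0 
   S1   S2  S0 
   S2   S2  S3 
   S3   S4  S0 
 * S4   S4  S4 
(> = start, * = accepting)

start=S0 accept=S4 S0-a->S1 S0-b->S0 S1-a->S2 S1-b->S0 S2-a->S2 S2-b->S3 S3-a->S4 S3-b->S0 S4-a->S4 S4-b->S4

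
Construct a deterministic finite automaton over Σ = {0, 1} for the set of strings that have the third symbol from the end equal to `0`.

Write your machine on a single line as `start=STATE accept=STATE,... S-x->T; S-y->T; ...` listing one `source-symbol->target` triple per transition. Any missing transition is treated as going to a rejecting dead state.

start=A; accept=H,I,J,K; A-0->B; A-1->C; B-0->D; B-1->E; C-0->F; C-1->G; D-0->H; D-1->I; E-0->J; E-1->K; F-0->L; F-1->M; G-0->N; G-1->O; H-0->H; H-1->I; I-0->J; I-1->K; J-0->L; J-1->M; K-0->N; K-1->O; L-0->H; L-1->I; M-0->J; M-1->K; N-0->L; N-1->M; O-0->N; O-1->O

A DFA must remember the last 3 symbols (since which symbol is third-to-last isn't known until the input ends). Use one state per possible window of the last ≤3 symbols; accept from those whose window starts with `0`.
       0  1 
>  A   B  C 
   B   D  E 
   C   F  G 
   D   H  I 
   E   J  K 
   F   L  M 
   G   N  O 
 * H   H  I 
 * I   J  K 
 * J   L  M 
 * K   N  O 
   L   H  I 
   M   J  K 
   N   L  M 
   O   N  O 
(> = start, * = accepting)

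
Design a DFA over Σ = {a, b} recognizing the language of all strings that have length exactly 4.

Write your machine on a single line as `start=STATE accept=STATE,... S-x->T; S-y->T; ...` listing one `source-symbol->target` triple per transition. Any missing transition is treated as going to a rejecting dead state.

We only need to distinguish lengths 0, 1, …, 4, and '>4'. Chain q0 → q1 → q2 → q3 → q4 → q5 on every symbol, with q5 looping. Accepting states: {q4}.
        a   b  
>  q0   q1  q1 
   q1   q2  q2 
   q2   q3  q3 
   q3   q4  q4 
 * q4   q5  q5 
   q5   q5  q5 
(> = start, * = accepting)

start=q0; accept=q4; q0-a->q1; q0-b->q1; q1-a->q2; q1-b->q2; q2-a->q3; q2-b->q3; q3-a->q4; q3-b->q4; q4-a->q5; q4-b->q5; q5-a->q5; q5-b->q5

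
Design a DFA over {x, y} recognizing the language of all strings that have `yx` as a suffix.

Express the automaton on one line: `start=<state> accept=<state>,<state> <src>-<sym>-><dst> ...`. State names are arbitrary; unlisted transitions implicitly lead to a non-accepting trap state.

start=A accept=C A-x->A A-y->B B-x->C B-y->B C-x->A C-y->B

Remember how much of `yx` the current input suffix matches. State A means no match yet; B means the last symbol is `y`; C means the last 2 symbols are `yx`. Only C accepts. On a mismatch, fall back to the longest proper suffix that is still a prefix of `yx`.
       x  y 
>  A   A  B 
   B   C  B 
 * C   A  B 
(> = start, * = accepting)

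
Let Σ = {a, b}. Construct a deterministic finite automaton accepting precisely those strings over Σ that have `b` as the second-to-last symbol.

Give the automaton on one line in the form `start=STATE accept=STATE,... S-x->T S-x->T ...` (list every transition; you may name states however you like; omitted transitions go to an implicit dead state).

start=q0 accept=q5,q6 q0-a->q1 q0-b->q2 q1-a->q3 q1-b->q4 q2-a->q5 q2-b->q6 q3-a->q3 q3-b->q4 q4-a->q5 q4-b->q6 q5-a->q3 q5-b->q4 q6-a->q5 q6-b->q6

Because acceptance depends on a position counted from the end, the machine has to buffer the most recent 2 symbols. Make each state the string of the last up-to-2 symbols read; on input `x` shift the window left and append `x`. Accept when the buffered window has length 2 and begins with `b`.
With 7 states:
        a   b  
>  q0   q1  q2 
   q1   q3  q4 
   q2   q5  q6 
   q3   q3  q4 
   q4   q5  q6 
 * q5   q3  q4 
 * q6   q5  q6 
(> = start, * = accepting)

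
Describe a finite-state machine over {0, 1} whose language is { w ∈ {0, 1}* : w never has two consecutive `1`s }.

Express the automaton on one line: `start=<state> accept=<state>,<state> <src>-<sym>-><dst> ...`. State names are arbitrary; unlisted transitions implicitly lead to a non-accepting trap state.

start=s0 accept=s0,s1 s0-0->s0 s0-1->s1 s1-0->s0 s1-1->s2 s2-0->s2 s2-1->s2

This is the complement of 'contains `11`'. Use the same substring-matching states — s0 through s2 holding how much of `11` has just been matched — but flip the accepting set: everything except the trap s2 accepts.
With 3 states:
        0   1  
>* s0   s0  s1 
 * s1   s0  s2 
   s2   s2  s2 
(> = start, * = accepting)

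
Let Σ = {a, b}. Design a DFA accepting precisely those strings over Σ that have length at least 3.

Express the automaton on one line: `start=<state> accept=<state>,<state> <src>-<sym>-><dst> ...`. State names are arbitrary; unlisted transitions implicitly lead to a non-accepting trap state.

start=s0 accept=s3,s4 s0-a->s1 s0-b->s1 s1-a->s2 s1-b->s2 s2-a->s3 s2-b->s3 s3-a->s4 s3-b->s4 s4-a->s4 s4-b->s4

Count input length up to 4: every symbol moves from s0 toward s4, which means 'more than 3' and absorbs. Accept from {s3, s4}.
With 5 states:
        a   b  
>  s0   s1  s1 
   s1   s2  s2 
   s2   s3  s3 
 * s3   s4  s4 
 * s4   s4  s4 
(> = start, * = accepting)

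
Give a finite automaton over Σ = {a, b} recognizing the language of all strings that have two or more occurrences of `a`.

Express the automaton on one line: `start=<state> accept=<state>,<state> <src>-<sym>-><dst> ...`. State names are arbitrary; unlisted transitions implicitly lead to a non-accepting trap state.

start=s0 accept=s2,s3 s0-a->s1 s0-b->s0 s1-a->s2 s1-b->s1 s2-a->s3 s2-b->s2 s3-a->s3 s3-b->s3

Only the number of `a`s matters, and only up to 3. Make a chain s0 → s1 → s2 → s3 advanced by each `a` (with s3 absorbing); every other symbol self-loops. The accepting set is {s2, s3}.
With 4 states:
        a   b  
>  s0   s1  s0 
   s1   s2  s1 
 * s2   s3  s2 
 * s3   s3  s3 
(> = start, * = accepting)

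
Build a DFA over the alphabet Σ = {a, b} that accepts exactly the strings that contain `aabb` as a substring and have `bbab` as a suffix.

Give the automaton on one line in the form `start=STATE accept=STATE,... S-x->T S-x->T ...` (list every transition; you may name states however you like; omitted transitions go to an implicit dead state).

Run two small machines in parallel and take their product. One (5 states) tracks whether and how much of `aabb` has been seen; the other (5 states) tracks how much of the suffix `bbab` has currently been matched. Each combined state is a pair, one component from each; accept when both components accept. After merging equivalent states the machine shrinks.
With 9 states:
        a   b  
>  q0   q1  q0 
   q1   q2  q0 
   q2   q2  q3 
   q3   q1  q4 
   q4   q5  q4 
   q5   q6  q7 
   q6   q6  q8 
 * q7   q6  q4 
   q8   q6  q4 
(> = start, * = accepting)

start=q0 accept=q7 q0-a->q1 q0-b->q0 q1-a->q2 q1-b->q0 q2-a->q2 q2-b->q3 q3-a->q1 q3-b->q4 q4-a->q5 q4-b->q4 q5-a->q6 q5-b->q7 q6-a->q6 q6-b->q8 q7-a->q6 q7-b->q4 q8-a->q6 q8-b->q4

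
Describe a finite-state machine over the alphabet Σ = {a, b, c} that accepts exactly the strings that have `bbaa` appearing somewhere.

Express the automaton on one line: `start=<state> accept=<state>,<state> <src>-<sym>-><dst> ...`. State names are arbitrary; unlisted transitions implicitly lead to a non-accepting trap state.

start=q0 accept=q4 q0-a->q0 q0-b->q1 q0-c->q0 q1-a->q0 q1-b->q2 q1-c->q0 q2-a->q3 q2-b->q2 q2-c->q0 q3-a->q4 q3-b->q1 q3-c->q0 q4-a->q4 q4-b->q4 q4-c->q4

States q0..q3 record the length of the longest prefix of `bbaa` that matches the current input suffix. Reaching q4 means `bbaa` has been seen, and we stay there forever. Accept from q4.
A 5-state machine:
        a   b   c  
>  q0   q0  q1  q0 
   q1   q0  q2  q0 
   q2   q3  q2  q0 
   q3   q4  q1  q0 
 * q4   q4  q4  q4 
(> = start, * = accepting)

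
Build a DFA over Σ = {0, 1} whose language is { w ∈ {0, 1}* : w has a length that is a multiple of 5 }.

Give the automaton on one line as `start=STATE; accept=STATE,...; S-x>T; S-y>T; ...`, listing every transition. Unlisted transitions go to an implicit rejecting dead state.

start=q0; accept=q0; q0-0>q1; q0-1>q1; q1-0>q2; q1-1>q2; q2-0>q3; q2-1>q3; q3-0>q4; q3-1>q4; q4-0>q0; q4-1>q0

Only the length mod 5 matters, so use a 5-cycle: from any state, every input symbol moves to the next state, wrapping q4 back to q0. Mark q0 accepting.
5 states suffice.
        0   1  
>* q0   q1  q1 
   q1   q2  q2 
   q2   q3  q3 
   q3   q4  q4 
   q4   q0  q0 
(> = start, * = accepting)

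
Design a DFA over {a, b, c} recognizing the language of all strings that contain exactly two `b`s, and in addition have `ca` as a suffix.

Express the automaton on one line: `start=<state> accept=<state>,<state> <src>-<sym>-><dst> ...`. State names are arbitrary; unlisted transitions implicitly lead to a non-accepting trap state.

Run two small machines in parallel and take their product. The first has 4 states tracking the count of `b`s, saturating at 3; the second has 3 states tracking how much of the suffix `ca` has currently been matched. A product state is a pair (one from each), accepting exactly when both do.
          a    b    c  
>  S0     S0   S1   S2 
   S1     S1   S3   S4 
   S2     S5   S1   S2 
   S3     S3   S6   S7 
   S4     S8   S3   S4 
   S5     S0   S1   S2 
   S6     S6   S6   S9 
   S7    S10   S6   S7 
   S8     S1   S3   S4 
   S9    S11   S6   S9 
 * S10    S3   S6   S7 
   S11    S6   S6   S9 
(> = start, * = accepting)

start=S0 accept=S10 S0-a->S0 S0-b->S1 S0-c->S2 S1-a->S1 S1-b->S3 S1-c->S4 S2-a->S5 S2-b->S1 S2-c->S2 S3-a->S3 S3-b->S6 S3-c->S7 S4-a->S8 S4-b->S3 S4-c->S4 S5-a->S0 S5-b->S1 S5-c->S2 S6-a->S6 S6-b->S6 S6-c->S9 S7-a->S10 S7-b->S6 S7-c->S7 S8-a->S1 S8-b->S3 S8-c->S4 S9-a->S11 S9-b->S6 S9-c->S9 S10-a->S3 S10-b->S6 S10-c->S7 S11-a->S6 S11-b->S6 S11-c->S9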